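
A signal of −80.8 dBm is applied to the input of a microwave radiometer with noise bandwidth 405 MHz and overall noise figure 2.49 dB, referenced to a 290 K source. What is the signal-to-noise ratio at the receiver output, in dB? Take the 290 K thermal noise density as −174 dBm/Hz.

Noise floor: N = −174 + 10 log₁₀(B) + NF
10 log₁₀(4.05×10⁸) = 86.07 dB
N = −174 + 86.07 + 2.49 = −85.44 dBm
SNR = P_sig − N = −80.8 − (−85.44) = 4.64 dB → 4.6 dB

4.6 dB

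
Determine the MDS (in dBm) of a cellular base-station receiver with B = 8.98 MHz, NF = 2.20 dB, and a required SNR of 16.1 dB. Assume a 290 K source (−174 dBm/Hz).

−86.2 dBm

Sensitivity = −174 + 10 log₁₀(B) + NF + SNR_min
= −174 + 69.53 + 2.20 + 16.1
= −86.17 dBm → −86.2 dBm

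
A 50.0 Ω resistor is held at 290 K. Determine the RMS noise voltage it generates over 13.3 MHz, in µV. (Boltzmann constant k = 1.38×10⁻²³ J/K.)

V_n = √(4kTRB)
4kTRB = 4 × 1.38×10⁻²³ × 290 × 5.00×10¹ × 1.33×10⁷ = 1.06×10⁻¹¹ V²
V_n = √(1.06×10⁻¹¹) = 3.26×10⁻⁶ V = 3.26 µV

3.26 µV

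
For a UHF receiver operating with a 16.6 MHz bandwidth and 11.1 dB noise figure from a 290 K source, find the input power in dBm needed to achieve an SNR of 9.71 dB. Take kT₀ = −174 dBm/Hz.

−81.0 dBm

Sensitivity = −174 + 10 log₁₀(B) + NF + SNR_min
= −174 + 72.2 + 11.1 + 9.71
= −80.99 dBm → −81.0 dBm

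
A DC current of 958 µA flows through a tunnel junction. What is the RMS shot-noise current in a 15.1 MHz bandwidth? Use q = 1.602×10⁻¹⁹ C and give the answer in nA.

68.1 nA

I_n = √(2qI·B)
2qI·B = 2 × 1.602×10⁻¹⁹ × 9.58×10⁻⁴ × 1.51×10⁷ = 4.63×10⁻¹⁵ A²
I_n = √(4.63×10⁻¹⁵) = 6.81×10⁻⁸ A = 68.1 nA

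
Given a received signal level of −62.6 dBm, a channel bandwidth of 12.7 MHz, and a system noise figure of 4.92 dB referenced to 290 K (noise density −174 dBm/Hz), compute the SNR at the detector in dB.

Noise floor: N = −174 + 10 log₁₀(B) + NF
10 log₁₀(1.27×10⁷) = 71.04 dB
N = −174 + 71.04 + 4.92 = −98.04 dBm
SNR = P_sig − N = −62.6 − (−98.04) = 35.44 dB → 35.4 dB

35.4 dB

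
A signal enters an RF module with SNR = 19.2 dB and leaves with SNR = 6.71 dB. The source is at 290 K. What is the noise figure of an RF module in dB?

12.49 dB

NF (dB) = SNR_in(dB) − SNR_out(dB) when the source is at T₀
NF = 19.2 − 6.71 = 12.49 dB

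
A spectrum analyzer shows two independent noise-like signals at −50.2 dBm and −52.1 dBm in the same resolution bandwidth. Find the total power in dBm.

Convert to linear, add, convert back:
P₁ = 9.55×10⁻⁹ W, P₂ = 6.17×10⁻⁹ W
P_tot = 1.57×10⁻⁸ W → 10 log₁₀(P_tot / 10⁻³) = −48.0 dBm

−48.0 dBm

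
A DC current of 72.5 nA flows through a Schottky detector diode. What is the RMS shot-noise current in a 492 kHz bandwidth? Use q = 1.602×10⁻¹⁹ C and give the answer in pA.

I_n = √(2qI·B)
2qI·B = 2 × 1.602×10⁻¹⁹ × 7.25×10⁻⁸ × 4.92×10⁵ = 1.14×10⁻²⁰ A²
I_n = √(1.14×10⁻²⁰) = 1.07×10⁻¹⁰ A = 107 pA

107 pA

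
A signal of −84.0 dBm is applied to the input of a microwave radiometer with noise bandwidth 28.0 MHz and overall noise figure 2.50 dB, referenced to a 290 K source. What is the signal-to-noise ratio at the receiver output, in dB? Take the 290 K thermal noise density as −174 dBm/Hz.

13.0 dB

Noise floor: N = −174 + 10 log₁₀(B) + NF
10 log₁₀(2.80×10⁷) = 74.47 dB
N = −174 + 74.47 + 2.50 = −97.03 dBm
SNR = P_sig − N = −84.0 − (−97.03) = 13.03 dB → 13.0 dB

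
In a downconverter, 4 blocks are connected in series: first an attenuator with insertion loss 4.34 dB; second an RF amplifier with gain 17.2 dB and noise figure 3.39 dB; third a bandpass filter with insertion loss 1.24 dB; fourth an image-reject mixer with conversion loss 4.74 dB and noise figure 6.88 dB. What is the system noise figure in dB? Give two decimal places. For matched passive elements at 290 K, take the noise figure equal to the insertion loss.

7.93 dB

Convert to linear (a loss of L dB is a gain of −L dB): F_i = 10^(NF_i/10), G_i = 10^(G_i,dB/10)
  Stage 1: F_1 = 10^(4.34/10) = 2.716, G_1 = 10^(−4.34/10) = 0.3681
  Stage 2: F_2 = 10^(3.39/10) = 2.183, G_2 = 10^(17.2/10) = 52.48
  Stage 3: F_3 = 10^(1.24/10) = 1.330, G_3 = 10^(−1.24/10) = 0.7516
  Stage 4: F_4 = 10^(6.88/10) = 4.875, G_4 = 10^(−4.74/10) = 0.3357
Friis cascade:
  F = 2.716 + (2.183 − 1)/0.3681 + (1.330 − 1)/19.32 + (4.875 − 1)/14.52 = 6.213
NF = 10 log₁₀(6.213) = 7.93 dB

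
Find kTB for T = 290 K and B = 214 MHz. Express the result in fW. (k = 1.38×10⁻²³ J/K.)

856 fW

P_n = kTB = 1.38×10⁻²³ × 290 × 2.14×10⁸ = 8.56×10⁻¹³ W = 856 fW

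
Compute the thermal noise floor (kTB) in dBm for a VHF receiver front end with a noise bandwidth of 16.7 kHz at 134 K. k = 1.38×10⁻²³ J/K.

P_n = kTB = 1.38×10⁻²³ × 134 × 1.67×10⁴ = 3.09×10⁻¹⁷ W
In dBm: 10 log₁₀(3.09×10⁻¹⁷ / 10⁻³) = −135.1 dBm

−135.1 dBm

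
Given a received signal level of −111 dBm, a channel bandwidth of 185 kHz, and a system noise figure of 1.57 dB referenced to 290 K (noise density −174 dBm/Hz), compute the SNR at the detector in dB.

8.8 dB

Noise floor: N = −174 + 10 log₁₀(B) + NF
10 log₁₀(1.85×10⁵) = 52.67 dB
N = −174 + 52.67 + 1.57 = −119.76 dBm
SNR = P_sig − N = −111 − (−119.76) = 8.76 dB → 8.8 dB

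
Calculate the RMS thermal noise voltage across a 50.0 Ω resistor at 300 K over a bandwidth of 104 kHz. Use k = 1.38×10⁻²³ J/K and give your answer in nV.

293 nV

V_n = √(4kTRB)
4kTRB = 4 × 1.38×10⁻²³ × 300 × 5.00×10¹ × 1.04×10⁵ = 8.61×10⁻¹⁴ V²
V_n = √(8.61×10⁻¹⁴) = 2.93×10⁻⁷ V = 293 nV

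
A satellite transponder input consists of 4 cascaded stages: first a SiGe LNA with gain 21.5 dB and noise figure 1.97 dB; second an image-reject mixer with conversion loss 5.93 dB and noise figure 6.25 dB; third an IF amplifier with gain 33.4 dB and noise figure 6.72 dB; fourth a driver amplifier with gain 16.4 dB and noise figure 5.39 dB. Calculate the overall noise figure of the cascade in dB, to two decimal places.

2.30 dB

Convert to linear (a loss of L dB is a gain of −L dB): F_i = 10^(NF_i/10), G_i = 10^(G_i,dB/10)
  Stage 1: F_1 = 10^(1.97/10) = 1.574, G_1 = 10^(21.5/10) = 141.3
  Stage 2: F_2 = 10^(6.25/10) = 4.217, G_2 = 10^(−5.93/10) = 0.2553
  Stage 3: F_3 = 10^(6.72/10) = 4.699, G_3 = 10^(33.4/10) = 2188
  Stage 4: F_4 = 10^(5.39/10) = 3.459, G_4 = 10^(16.4/10) = 43.65
Friis cascade:
  F = 1.574 + (4.217 − 1)/141.3 + (4.699 − 1)/36.06 + (3.459 − 1)/7.889×10⁴ = 1.699
NF = 10 log₁₀(1.699) = 2.30 dB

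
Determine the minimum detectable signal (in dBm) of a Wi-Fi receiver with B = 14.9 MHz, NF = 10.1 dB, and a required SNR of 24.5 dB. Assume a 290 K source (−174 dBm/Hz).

Sensitivity = −174 + 10 log₁₀(B) + NF + SNR_min
= −174 + 71.73 + 10.1 + 24.5
= −67.67 dBm → −67.7 dBm

−67.7 dBm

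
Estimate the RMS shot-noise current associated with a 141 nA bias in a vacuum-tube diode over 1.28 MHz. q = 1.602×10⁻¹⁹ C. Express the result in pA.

240 pA

I_n = √(2qI·B)
2qI·B = 2 × 1.602×10⁻¹⁹ × 1.41×10⁻⁷ × 1.28×10⁶ = 5.78×10⁻²⁰ A²
I_n = √(5.78×10⁻²⁰) = 2.40×10⁻¹⁰ A = 240 pA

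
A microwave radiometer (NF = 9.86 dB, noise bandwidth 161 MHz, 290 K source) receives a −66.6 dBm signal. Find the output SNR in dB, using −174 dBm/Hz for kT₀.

Noise floor: N = −174 + 10 log₁₀(B) + NF
10 log₁₀(1.61×10⁸) = 82.07 dB
N = −174 + 82.07 + 9.86 = −82.07 dBm
SNR = P_sig − N = −66.6 − (−82.07) = 15.47 dB → 15.5 dB

15.5 dB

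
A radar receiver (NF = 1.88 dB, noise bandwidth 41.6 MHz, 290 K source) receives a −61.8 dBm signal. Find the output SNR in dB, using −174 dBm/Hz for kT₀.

Noise floor: N = −174 + 10 log₁₀(B) + NF
10 log₁₀(4.16×10⁷) = 76.19 dB
N = −174 + 76.19 + 1.88 = −95.93 dBm
SNR = P_sig − N = −61.8 − (−95.93) = 34.13 dB → 34.1 dB

34.1 dB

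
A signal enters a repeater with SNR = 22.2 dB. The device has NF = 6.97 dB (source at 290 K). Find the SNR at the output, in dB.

15.23 dB

By definition F = SNR_in/SNR_out, so in dB: SNR_out = SNR_in − NF
SNR_out = 22.2 − 6.97 = 15.23 dB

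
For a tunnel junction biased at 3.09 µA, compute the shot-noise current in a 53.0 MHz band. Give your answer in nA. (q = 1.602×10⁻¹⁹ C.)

I_n = √(2qI·B)
2qI·B = 2 × 1.602×10⁻¹⁹ × 3.09×10⁻⁶ × 5.30×10⁷ = 5.25×10⁻¹⁷ A²
I_n = √(5.25×10⁻¹⁷) = 7.24×10⁻⁹ A = 7.24 nA

7.24 nA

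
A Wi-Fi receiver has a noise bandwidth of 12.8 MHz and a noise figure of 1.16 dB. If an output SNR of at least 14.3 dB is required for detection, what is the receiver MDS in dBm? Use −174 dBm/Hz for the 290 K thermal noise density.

−87.5 dBm

Sensitivity = −174 + 10 log₁₀(B) + NF + SNR_min
= −174 + 71.07 + 1.16 + 14.3
= −87.47 dBm → −87.5 dBm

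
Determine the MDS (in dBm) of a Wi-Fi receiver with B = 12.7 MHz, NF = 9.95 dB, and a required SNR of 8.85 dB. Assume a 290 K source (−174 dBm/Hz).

Sensitivity = −174 + 10 log₁₀(B) + NF + SNR_min
= −174 + 71.04 + 9.95 + 8.85
= −84.16 dBm → −84.2 dBm

−84.2 dBm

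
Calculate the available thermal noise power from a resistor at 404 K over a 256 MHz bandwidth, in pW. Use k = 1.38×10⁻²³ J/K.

P_n = kTB = 1.38×10⁻²³ × 404 × 2.56×10⁸ = 1.43×10⁻¹² W = 1.43 pW

1.43 pW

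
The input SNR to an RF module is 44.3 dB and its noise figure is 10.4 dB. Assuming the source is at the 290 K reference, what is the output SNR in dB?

33.9 dB

By definition F = SNR_in/SNR_out, so in dB: SNR_out = SNR_in − NF
SNR_out = 44.3 − 10.4 = 33.9 dB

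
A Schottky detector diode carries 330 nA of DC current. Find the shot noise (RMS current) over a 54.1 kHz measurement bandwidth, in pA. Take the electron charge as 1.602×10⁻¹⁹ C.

I_n = √(2qI·B)
2qI·B = 2 × 1.602×10⁻¹⁹ × 3.30×10⁻⁷ × 5.41×10⁴ = 5.72×10⁻²¹ A²
I_n = √(5.72×10⁻²¹) = 7.56×10⁻¹¹ A = 75.6 pA

75.6 pA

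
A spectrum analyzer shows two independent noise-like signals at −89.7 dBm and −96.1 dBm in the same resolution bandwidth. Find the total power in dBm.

−88.8 dBm

Convert to linear, add, convert back:
P₁ = 1.07×10⁻¹² W, P₂ = 2.45×10⁻¹³ W
P_tot = 1.32×10⁻¹² W → 10 log₁₀(P_tot / 10⁻³) = −88.8 dBm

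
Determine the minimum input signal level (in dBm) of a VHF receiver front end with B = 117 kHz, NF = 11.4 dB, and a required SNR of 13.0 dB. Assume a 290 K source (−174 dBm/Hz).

Sensitivity = −174 + 10 log₁₀(B) + NF + SNR_min
= −174 + 50.68 + 11.4 + 13.0
= −98.92 dBm → −98.9 dBm

−98.9 dBm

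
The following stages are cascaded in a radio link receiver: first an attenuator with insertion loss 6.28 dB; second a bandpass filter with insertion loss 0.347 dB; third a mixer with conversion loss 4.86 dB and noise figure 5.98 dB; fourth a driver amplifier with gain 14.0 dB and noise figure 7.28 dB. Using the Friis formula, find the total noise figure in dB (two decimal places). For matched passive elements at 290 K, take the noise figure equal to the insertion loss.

19.00 dB

Convert to linear (a loss of L dB is a gain of −L dB): F_i = 10^(NF_i/10), G_i = 10^(G_i,dB/10)
  Stage 1: F_1 = 10^(6.28/10) = 4.246, G_1 = 10^(−6.28/10) = 0.2355
  Stage 2: F_2 = 10^(0.347/10) = 1.083, G_2 = 10^(−0.347/10) = 0.9232
  Stage 3: F_3 = 10^(5.98/10) = 3.963, G_3 = 10^(−4.86/10) = 0.3266
  Stage 4: F_4 = 10^(7.28/10) = 5.346, G_4 = 10^(14.0/10) = 25.12
Friis cascade:
  F = 4.246 + (1.083 − 1)/0.2355 + (3.963 − 1)/0.2174 + (5.346 − 1)/0.07101 = 79.43
NF = 10 log₁₀(79.43) = 19.00 dB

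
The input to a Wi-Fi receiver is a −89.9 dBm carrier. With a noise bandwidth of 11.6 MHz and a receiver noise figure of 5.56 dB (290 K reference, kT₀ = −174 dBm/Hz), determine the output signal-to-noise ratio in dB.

7.9 dB

Noise floor: N = −174 + 10 log₁₀(B) + NF
10 log₁₀(1.16×10⁷) = 70.64 dB
N = −174 + 70.64 + 5.56 = −97.80 dBm
SNR = P_sig − N = −89.9 − (−97.80) = 7.90 dB → 7.9 dB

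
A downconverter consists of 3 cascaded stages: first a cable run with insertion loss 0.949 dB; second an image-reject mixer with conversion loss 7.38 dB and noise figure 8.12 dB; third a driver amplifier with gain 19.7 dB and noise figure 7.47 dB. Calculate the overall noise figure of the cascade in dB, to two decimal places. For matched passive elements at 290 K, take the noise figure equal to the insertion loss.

Convert to linear (a loss of L dB is a gain of −L dB): F_i = 10^(NF_i/10), G_i = 10^(G_i,dB/10)
  Stage 1: F_1 = 10^(0.949/10) = 1.244, G_1 = 10^(−0.949/10) = 0.8037
  Stage 2: F_2 = 10^(8.12/10) = 6.486, G_2 = 10^(−7.38/10) = 0.1828
  Stage 3: F_3 = 10^(7.47/10) = 5.585, G_3 = 10^(19.7/10) = 93.33
Friis cascade:
  F = 1.244 + (6.486 − 1)/0.8037 + (5.585 − 1)/0.1469 = 39.27
NF = 10 log₁₀(39.27) = 15.94 dB

15.94 dB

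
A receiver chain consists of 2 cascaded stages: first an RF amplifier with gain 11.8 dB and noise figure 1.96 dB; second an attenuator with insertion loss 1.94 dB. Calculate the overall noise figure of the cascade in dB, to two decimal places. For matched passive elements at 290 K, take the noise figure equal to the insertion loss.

Convert to linear (a loss of L dB is a gain of −L dB): F_i = 10^(NF_i/10), G_i = 10^(G_i,dB/10)
  Stage 1: F_1 = 10^(1.96/10) = 1.570, G_1 = 10^(11.8/10) = 15.14
  Stage 2: F_2 = 10^(1.94/10) = 1.563, G_2 = 10^(−1.94/10) = 0.6397
Friis cascade:
  F = 1.570 + (1.563 − 1)/15.14 = 1.608
NF = 10 log₁₀(1.608) = 2.06 dB

2.06 dB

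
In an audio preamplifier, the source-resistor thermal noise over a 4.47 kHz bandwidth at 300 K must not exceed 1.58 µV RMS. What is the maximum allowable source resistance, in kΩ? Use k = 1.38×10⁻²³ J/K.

Johnson–Nyquist: V_n = √(4kTRB) ⇒ R = V_n² / (4kTB)
4kTB = 4 × 1.38×10⁻²³ × 300 × 4.47×10³ = 7.40×10⁻¹⁷
R = (1.58×10⁻⁶)² / 7.40×10⁻¹⁷ = 3.37×10⁴ Ω = 33.7 kΩ

33.7 kΩ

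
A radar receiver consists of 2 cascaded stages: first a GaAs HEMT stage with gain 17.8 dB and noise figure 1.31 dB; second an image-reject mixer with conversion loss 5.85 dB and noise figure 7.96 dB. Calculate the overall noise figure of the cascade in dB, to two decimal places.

Convert to linear (a loss of L dB is a gain of −L dB): F_i = 10^(NF_i/10), G_i = 10^(G_i,dB/10)
  Stage 1: F_1 = 10^(1.31/10) = 1.352, G_1 = 10^(17.8/10) = 60.26
  Stage 2: F_2 = 10^(7.96/10) = 6.252, G_2 = 10^(−5.85/10) = 0.2600
Friis cascade:
  F = 1.352 + (6.252 − 1)/60.26 = 1.439
NF = 10 log₁₀(1.439) = 1.58 dB

1.58 dB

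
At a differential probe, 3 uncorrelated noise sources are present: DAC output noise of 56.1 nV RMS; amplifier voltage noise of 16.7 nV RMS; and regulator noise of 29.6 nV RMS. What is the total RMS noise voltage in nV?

65.6 nV

Uncorrelated sources add in power (mean-square): V_tot = √(ΣV_i²)
V_tot = √[(5.61×10⁻⁸)² + (1.67×10⁻⁸)² + (2.96×10⁻⁸)²] = 6.56×10⁻⁸ V = 65.6 nV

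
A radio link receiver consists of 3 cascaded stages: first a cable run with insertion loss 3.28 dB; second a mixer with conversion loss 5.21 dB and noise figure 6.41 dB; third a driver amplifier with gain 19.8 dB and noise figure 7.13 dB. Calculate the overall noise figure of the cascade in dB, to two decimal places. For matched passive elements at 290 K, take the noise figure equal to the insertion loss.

15.88 dB

Convert to linear (a loss of L dB is a gain of −L dB): F_i = 10^(NF_i/10), G_i = 10^(G_i,dB/10)
  Stage 1: F_1 = 10^(3.28/10) = 2.128, G_1 = 10^(−3.28/10) = 0.4699
  Stage 2: F_2 = 10^(6.41/10) = 4.375, G_2 = 10^(−5.21/10) = 0.3013
  Stage 3: F_3 = 10^(7.13/10) = 5.164, G_3 = 10^(19.8/10) = 95.50
Friis cascade:
  F = 2.128 + (4.375 − 1)/0.4699 + (5.164 − 1)/0.1416 = 38.72
NF = 10 log₁₀(38.72) = 15.88 dB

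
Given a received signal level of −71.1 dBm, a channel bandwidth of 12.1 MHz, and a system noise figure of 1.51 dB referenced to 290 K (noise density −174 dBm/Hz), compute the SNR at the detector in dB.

Noise floor: N = −174 + 10 log₁₀(B) + NF
10 log₁₀(1.21×10⁷) = 70.83 dB
N = −174 + 70.83 + 1.51 = −101.66 dBm
SNR = P_sig − N = −71.1 − (−101.66) = 30.56 dB → 30.6 dB

30.6 dB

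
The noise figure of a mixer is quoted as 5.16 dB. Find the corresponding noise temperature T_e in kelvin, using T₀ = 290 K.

661 K

F = 10^(5.16/10) = 3.28095
T_e = (F − 1)·T₀ = (3.28095 − 1) × 290 = 661 K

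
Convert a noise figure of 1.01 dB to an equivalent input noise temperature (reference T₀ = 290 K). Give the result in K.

75.9 K

F = 10^(1.01/10) = 1.26183
T_e = (F − 1)·T₀ = (1.26183 − 1) × 290 = 75.9 K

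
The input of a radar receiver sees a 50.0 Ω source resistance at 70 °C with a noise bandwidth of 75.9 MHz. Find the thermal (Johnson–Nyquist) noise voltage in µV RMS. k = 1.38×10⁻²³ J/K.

8.48 µV

T = 70 °C + 273.15 = 343.15 K
V_n = √(4kTRB)
4kTRB = 4 × 1.38×10⁻²³ × 343.15 × 5.00×10¹ × 7.59×10⁷ = 7.19×10⁻¹¹ V²
V_n = √(7.19×10⁻¹¹) = 8.48×10⁻⁶ V = 8.48 µV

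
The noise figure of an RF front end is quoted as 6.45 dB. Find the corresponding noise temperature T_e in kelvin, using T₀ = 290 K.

991 K

F = 10^(6.45/10) = 4.4157
T_e = (F − 1)·T₀ = (4.4157 − 1) × 290 = 991 K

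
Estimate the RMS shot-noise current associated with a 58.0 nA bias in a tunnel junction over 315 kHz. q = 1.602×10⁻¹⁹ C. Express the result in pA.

76.5 pA

I_n = √(2qI·B)
2qI·B = 2 × 1.602×10⁻¹⁹ × 5.80×10⁻⁸ × 3.15×10⁵ = 5.85×10⁻²¹ A²
I_n = √(5.85×10⁻²¹) = 7.65×10⁻¹¹ A = 76.5 pA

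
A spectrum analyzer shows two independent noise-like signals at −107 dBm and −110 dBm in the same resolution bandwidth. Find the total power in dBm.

−105.2 dBm

Convert to linear, add, convert back:
P₁ = 2.00×10⁻¹⁴ W, P₂ = 1.00×10⁻¹⁴ W
P_tot = 3.00×10⁻¹⁴ W → 10 log₁₀(P_tot / 10⁻³) = −105.2 dBm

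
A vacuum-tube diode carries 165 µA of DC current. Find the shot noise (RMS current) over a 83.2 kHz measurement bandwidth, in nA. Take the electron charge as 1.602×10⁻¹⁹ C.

2.10 nA

I_n = √(2qI·B)
2qI·B = 2 × 1.602×10⁻¹⁹ × 1.65×10⁻⁴ × 8.32×10⁴ = 4.40×10⁻¹⁸ A²
I_n = √(4.40×10⁻¹⁸) = 2.10×10⁻⁹ A = 2.10 nA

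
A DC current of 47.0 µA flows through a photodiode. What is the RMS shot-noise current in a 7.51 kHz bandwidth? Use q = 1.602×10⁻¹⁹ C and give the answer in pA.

I_n = √(2qI·B)
2qI·B = 2 × 1.602×10⁻¹⁹ × 4.70×10⁻⁵ × 7.51×10³ = 1.13×10⁻¹⁹ A²
I_n = √(1.13×10⁻¹⁹) = 3.36×10⁻¹⁰ A = 336 pA

336 pA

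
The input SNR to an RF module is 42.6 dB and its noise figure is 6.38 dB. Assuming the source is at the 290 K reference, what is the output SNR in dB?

36.22 dB

By definition F = SNR_in/SNR_out, so in dB: SNR_out = SNR_in − NF
SNR_out = 42.6 − 6.38 = 36.22 dB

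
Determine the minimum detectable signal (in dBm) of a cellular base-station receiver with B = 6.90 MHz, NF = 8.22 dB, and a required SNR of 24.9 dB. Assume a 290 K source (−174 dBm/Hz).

−72.5 dBm

Sensitivity = −174 + 10 log₁₀(B) + NF + SNR_min
= −174 + 68.39 + 8.22 + 24.9
= −72.49 dBm → −72.5 dBm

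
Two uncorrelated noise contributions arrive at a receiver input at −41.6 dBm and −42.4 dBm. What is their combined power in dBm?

Convert to linear, add, convert back:
P₁ = 6.92×10⁻⁸ W, P₂ = 5.75×10⁻⁸ W
P_tot = 1.27×10⁻⁷ W → 10 log₁₀(P_tot / 10⁻³) = −39.0 dBm

−39.0 dBm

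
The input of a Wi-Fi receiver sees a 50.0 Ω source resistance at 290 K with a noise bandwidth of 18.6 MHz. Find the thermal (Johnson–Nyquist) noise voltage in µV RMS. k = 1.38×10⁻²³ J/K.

3.86 µV

V_n = √(4kTRB)
4kTRB = 4 × 1.38×10⁻²³ × 290 × 5.00×10¹ × 1.86×10⁷ = 1.49×10⁻¹¹ V²
V_n = √(1.49×10⁻¹¹) = 3.86×10⁻⁶ V = 3.86 µV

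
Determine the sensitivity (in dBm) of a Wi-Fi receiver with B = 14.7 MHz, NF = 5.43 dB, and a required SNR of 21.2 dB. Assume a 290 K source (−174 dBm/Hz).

−75.7 dBm

Sensitivity = −174 + 10 log₁₀(B) + NF + SNR_min
= −174 + 71.67 + 5.43 + 21.2
= −75.70 dBm → −75.7 dBm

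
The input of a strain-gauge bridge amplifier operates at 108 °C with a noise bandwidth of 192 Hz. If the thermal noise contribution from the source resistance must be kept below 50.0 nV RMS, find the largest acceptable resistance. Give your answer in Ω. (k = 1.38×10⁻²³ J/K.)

T = 108 °C + 273.15 = 381.15 K
Johnson–Nyquist: V_n = √(4kTRB) ⇒ R = V_n² / (4kTB)
4kTB = 4 × 1.38×10⁻²³ × 381.15 × 1.92×10² = 4.04×10⁻¹⁸
R = (5.00×10⁻⁸)² / 4.04×10⁻¹⁸ = 6.19×10² Ω = 619 Ω

619 Ω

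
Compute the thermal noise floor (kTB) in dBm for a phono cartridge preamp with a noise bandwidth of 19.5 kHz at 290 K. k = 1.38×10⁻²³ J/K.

−131.1 dBm

P_n = kTB = 1.38×10⁻²³ × 290 × 1.95×10⁴ = 7.80×10⁻¹⁷ W
In dBm: 10 log₁₀(7.80×10⁻¹⁷ / 10⁻³) = −131.1 dBm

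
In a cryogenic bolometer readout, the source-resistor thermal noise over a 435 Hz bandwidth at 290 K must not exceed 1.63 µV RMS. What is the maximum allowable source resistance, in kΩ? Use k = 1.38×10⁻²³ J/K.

382 kΩ

Johnson–Nyquist: V_n = √(4kTRB) ⇒ R = V_n² / (4kTB)
4kTB = 4 × 1.38×10⁻²³ × 290 × 4.35×10² = 6.96×10⁻¹⁸
R = (1.63×10⁻⁶)² / 6.96×10⁻¹⁸ = 3.82×10⁵ Ω = 382 kΩ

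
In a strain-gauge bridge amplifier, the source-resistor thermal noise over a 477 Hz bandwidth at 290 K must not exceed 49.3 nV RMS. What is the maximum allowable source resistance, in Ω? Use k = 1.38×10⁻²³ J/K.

318 Ω

Johnson–Nyquist: V_n = √(4kTRB) ⇒ R = V_n² / (4kTB)
4kTB = 4 × 1.38×10⁻²³ × 290 × 4.77×10² = 7.64×10⁻¹⁸
R = (4.93×10⁻⁸)² / 7.64×10⁻¹⁸ = 3.18×10² Ω = 318 Ω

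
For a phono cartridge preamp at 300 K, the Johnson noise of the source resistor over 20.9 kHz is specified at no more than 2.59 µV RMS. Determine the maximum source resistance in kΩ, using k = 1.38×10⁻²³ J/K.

Johnson–Nyquist: V_n = √(4kTRB) ⇒ R = V_n² / (4kTB)
4kTB = 4 × 1.38×10⁻²³ × 300 × 2.09×10⁴ = 3.46×10⁻¹⁶
R = (2.59×10⁻⁶)² / 3.46×10⁻¹⁶ = 1.94×10⁴ Ω = 19.4 kΩ

19.4 kΩ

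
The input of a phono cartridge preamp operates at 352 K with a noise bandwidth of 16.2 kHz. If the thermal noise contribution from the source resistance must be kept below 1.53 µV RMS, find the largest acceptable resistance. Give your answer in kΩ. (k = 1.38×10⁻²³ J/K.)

Johnson–Nyquist: V_n = √(4kTRB) ⇒ R = V_n² / (4kTB)
4kTB = 4 × 1.38×10⁻²³ × 352 × 1.62×10⁴ = 3.15×10⁻¹⁶
R = (1.53×10⁻⁶)² / 3.15×10⁻¹⁶ = 7.44×10³ Ω = 7.44 kΩ

7.44 kΩ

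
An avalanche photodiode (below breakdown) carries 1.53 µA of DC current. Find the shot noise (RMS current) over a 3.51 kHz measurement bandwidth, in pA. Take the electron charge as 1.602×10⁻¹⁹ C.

41.5 pA

I_n = √(2qI·B)
2qI·B = 2 × 1.602×10⁻¹⁹ × 1.53×10⁻⁶ × 3.51×10³ = 1.72×10⁻²¹ A²
I_n = √(1.72×10⁻²¹) = 4.15×10⁻¹¹ A = 41.5 pA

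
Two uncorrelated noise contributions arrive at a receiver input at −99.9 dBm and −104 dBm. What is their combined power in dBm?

−98.5 dBm

Convert to linear, add, convert back:
P₁ = 1.02×10⁻¹³ W, P₂ = 3.98×10⁻¹⁴ W
P_tot = 1.42×10⁻¹³ W → 10 log₁₀(P_tot / 10⁻³) = −98.5 dBm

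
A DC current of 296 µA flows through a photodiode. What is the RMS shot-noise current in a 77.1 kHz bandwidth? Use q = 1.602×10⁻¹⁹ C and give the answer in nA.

2.70 nA

I_n = √(2qI·B)
2qI·B = 2 × 1.602×10⁻¹⁹ × 2.96×10⁻⁴ × 7.71×10⁴ = 7.31×10⁻¹⁸ A²
I_n = √(7.31×10⁻¹⁸) = 2.70×10⁻⁹ A = 2.70 nA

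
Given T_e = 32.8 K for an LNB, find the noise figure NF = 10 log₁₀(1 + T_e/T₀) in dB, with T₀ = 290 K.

0.465 dB

F = 1 + T_e/T₀ = 1 + 32.8/290 = 1.1131
NF = 10 log₁₀(1.1131) = 0.465 dB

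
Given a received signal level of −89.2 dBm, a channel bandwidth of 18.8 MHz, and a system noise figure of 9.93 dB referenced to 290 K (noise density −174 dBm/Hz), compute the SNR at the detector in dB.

2.1 dB

Noise floor: N = −174 + 10 log₁₀(B) + NF
10 log₁₀(1.88×10⁷) = 72.74 dB
N = −174 + 72.74 + 9.93 = −91.33 dBm
SNR = P_sig − N = −89.2 − (−91.33) = 2.13 dB → 2.1 dB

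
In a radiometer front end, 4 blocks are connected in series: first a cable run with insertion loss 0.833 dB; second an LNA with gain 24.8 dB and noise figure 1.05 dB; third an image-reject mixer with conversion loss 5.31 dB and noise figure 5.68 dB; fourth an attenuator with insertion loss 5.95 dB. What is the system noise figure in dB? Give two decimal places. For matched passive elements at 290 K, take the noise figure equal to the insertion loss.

2.02 dB

Convert to linear (a loss of L dB is a gain of −L dB): F_i = 10^(NF_i/10), G_i = 10^(G_i,dB/10)
  Stage 1: F_1 = 10^(0.833/10) = 1.211, G_1 = 10^(−0.833/10) = 0.8255
  Stage 2: F_2 = 10^(1.05/10) = 1.274, G_2 = 10^(24.8/10) = 302.0
  Stage 3: F_3 = 10^(5.68/10) = 3.698, G_3 = 10^(−5.31/10) = 0.2944
  Stage 4: F_4 = 10^(5.95/10) = 3.936, G_4 = 10^(−5.95/10) = 0.2541
Friis cascade:
  F = 1.211 + (1.274 − 1)/0.8255 + (3.698 − 1)/249.3 + (3.936 − 1)/73.40 = 1.594
NF = 10 log₁₀(1.594) = 2.02 dB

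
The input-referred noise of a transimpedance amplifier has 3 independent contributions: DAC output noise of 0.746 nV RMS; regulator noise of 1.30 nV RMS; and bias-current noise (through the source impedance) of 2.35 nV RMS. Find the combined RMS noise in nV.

Uncorrelated sources add in power (mean-square): V_tot = √(ΣV_i²)
V_tot = √[(7.46×10⁻¹⁰)² + (1.30×10⁻⁹)² + (2.35×10⁻⁹)²] = 2.79×10⁻⁹ V = 2.79 nV

2.79 nV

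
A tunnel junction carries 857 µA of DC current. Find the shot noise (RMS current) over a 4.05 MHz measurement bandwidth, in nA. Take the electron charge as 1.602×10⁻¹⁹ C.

I_n = √(2qI·B)
2qI·B = 2 × 1.602×10⁻¹⁹ × 8.57×10⁻⁴ × 4.05×10⁶ = 1.11×10⁻¹⁵ A²
I_n = √(1.11×10⁻¹⁵) = 3.33×10⁻⁸ A = 33.3 nA

33.3 nA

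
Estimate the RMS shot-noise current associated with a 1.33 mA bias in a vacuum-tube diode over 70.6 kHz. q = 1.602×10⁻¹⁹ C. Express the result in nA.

5.48 nA

I_n = √(2qI·B)
2qI·B = 2 × 1.602×10⁻¹⁹ × 1.33×10⁻³ × 7.06×10⁴ = 3.01×10⁻¹⁷ A²
I_n = √(3.01×10⁻¹⁷) = 5.48×10⁻⁹ A = 5.48 nA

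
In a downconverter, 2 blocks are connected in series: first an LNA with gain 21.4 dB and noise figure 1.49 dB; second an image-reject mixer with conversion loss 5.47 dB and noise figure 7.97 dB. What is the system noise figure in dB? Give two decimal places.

1.61 dB

Convert to linear (a loss of L dB is a gain of −L dB): F_i = 10^(NF_i/10), G_i = 10^(G_i,dB/10)
  Stage 1: F_1 = 10^(1.49/10) = 1.409, G_1 = 10^(21.4/10) = 138.0
  Stage 2: F_2 = 10^(7.97/10) = 6.266, G_2 = 10^(−5.47/10) = 0.2838
Friis cascade:
  F = 1.409 + (6.266 − 1)/138.0 = 1.447
NF = 10 log₁₀(1.447) = 1.61 dB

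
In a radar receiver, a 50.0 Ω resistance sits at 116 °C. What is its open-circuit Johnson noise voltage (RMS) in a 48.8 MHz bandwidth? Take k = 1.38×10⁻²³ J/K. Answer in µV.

7.24 µV

T = 116 °C + 273.15 = 389.15 K
V_n = √(4kTRB)
4kTRB = 4 × 1.38×10⁻²³ × 389.15 × 5.00×10¹ × 4.88×10⁷ = 5.24×10⁻¹¹ V²
V_n = √(5.24×10⁻¹¹) = 7.24×10⁻⁶ V = 7.24 µV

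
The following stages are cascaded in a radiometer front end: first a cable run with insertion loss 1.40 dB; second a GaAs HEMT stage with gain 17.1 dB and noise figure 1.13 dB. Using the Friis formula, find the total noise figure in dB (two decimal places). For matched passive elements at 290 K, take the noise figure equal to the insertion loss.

2.53 dB

Convert to linear (a loss of L dB is a gain of −L dB): F_i = 10^(NF_i/10), G_i = 10^(G_i,dB/10)
  Stage 1: F_1 = 10^(1.40/10) = 1.380, G_1 = 10^(−1.40/10) = 0.7244
  Stage 2: F_2 = 10^(1.13/10) = 1.297, G_2 = 10^(17.1/10) = 51.29
Friis cascade:
  F = 1.380 + (1.297 − 1)/0.7244 = 1.791
NF = 10 log₁₀(1.791) = 2.53 dB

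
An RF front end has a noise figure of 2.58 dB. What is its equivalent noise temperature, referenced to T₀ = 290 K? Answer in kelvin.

235 K

F = 10^(2.58/10) = 1.81134
T_e = (F − 1)·T₀ = (1.81134 − 1) × 290 = 235 K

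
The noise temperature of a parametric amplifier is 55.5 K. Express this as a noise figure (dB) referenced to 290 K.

F = 1 + T_e/T₀ = 1 + 55.5/290 = 1.19138
NF = 10 log₁₀(1.19138) = 0.761 dB

0.761 dB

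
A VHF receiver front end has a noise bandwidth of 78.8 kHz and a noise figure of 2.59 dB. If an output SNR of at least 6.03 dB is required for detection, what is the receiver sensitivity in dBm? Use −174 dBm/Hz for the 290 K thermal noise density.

−116.4 dBm

Sensitivity = −174 + 10 log₁₀(B) + NF + SNR_min
= −174 + 48.97 + 2.59 + 6.03
= −116.41 dBm → −116.4 dBm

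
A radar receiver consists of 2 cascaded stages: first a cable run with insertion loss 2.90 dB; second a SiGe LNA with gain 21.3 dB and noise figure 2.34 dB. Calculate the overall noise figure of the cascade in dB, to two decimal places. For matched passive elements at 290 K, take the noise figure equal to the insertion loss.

5.24 dB

Convert to linear (a loss of L dB is a gain of −L dB): F_i = 10^(NF_i/10), G_i = 10^(G_i,dB/10)
  Stage 1: F_1 = 10^(2.90/10) = 1.950, G_1 = 10^(−2.90/10) = 0.5129
  Stage 2: F_2 = 10^(2.34/10) = 1.714, G_2 = 10^(21.3/10) = 134.9
Friis cascade:
  F = 1.950 + (1.714 − 1)/0.5129 = 3.342
NF = 10 log₁₀(3.342) = 5.24 dB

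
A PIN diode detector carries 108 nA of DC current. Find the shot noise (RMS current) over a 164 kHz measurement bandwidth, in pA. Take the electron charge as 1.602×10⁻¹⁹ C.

75.3 pA

I_n = √(2qI·B)
2qI·B = 2 × 1.602×10⁻¹⁹ × 1.08×10⁻⁷ × 1.64×10⁵ = 5.67×10⁻²¹ A²
I_n = √(5.67×10⁻²¹) = 7.53×10⁻¹¹ A = 75.3 pA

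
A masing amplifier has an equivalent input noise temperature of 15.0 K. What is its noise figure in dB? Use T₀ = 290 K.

0.219 dB

F = 1 + T_e/T₀ = 1 + 15.0/290 = 1.05172
NF = 10 log₁₀(1.05172) = 0.219 dB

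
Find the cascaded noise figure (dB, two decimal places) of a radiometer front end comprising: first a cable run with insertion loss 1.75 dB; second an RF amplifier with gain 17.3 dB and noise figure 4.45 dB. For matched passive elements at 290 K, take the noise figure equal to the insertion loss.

Convert to linear (a loss of L dB is a gain of −L dB): F_i = 10^(NF_i/10), G_i = 10^(G_i,dB/10)
  Stage 1: F_1 = 10^(1.75/10) = 1.496, G_1 = 10^(−1.75/10) = 0.6683
  Stage 2: F_2 = 10^(4.45/10) = 2.786, G_2 = 10^(17.3/10) = 53.70
Friis cascade:
  F = 1.496 + (2.786 − 1)/0.6683 = 4.169
NF = 10 log₁₀(4.169) = 6.20 dB

6.20 dB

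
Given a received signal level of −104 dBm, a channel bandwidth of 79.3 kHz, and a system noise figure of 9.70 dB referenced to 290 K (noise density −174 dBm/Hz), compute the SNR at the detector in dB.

Noise floor: N = −174 + 10 log₁₀(B) + NF
10 log₁₀(7.93×10⁴) = 48.99 dB
N = −174 + 48.99 + 9.70 = −115.31 dBm
SNR = P_sig − N = −104 − (−115.31) = 11.31 dB → 11.3 dB

11.3 dB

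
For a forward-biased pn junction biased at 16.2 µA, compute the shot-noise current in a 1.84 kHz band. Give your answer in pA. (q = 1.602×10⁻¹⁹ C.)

97.7 pA

I_n = √(2qI·B)
2qI·B = 2 × 1.602×10⁻¹⁹ × 1.62×10⁻⁵ × 1.84×10³ = 9.55×10⁻²¹ A²
I_n = √(9.55×10⁻²¹) = 9.77×10⁻¹¹ A = 97.7 pA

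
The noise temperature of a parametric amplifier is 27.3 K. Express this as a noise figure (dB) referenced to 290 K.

0.391 dB

F = 1 + T_e/T₀ = 1 + 27.3/290 = 1.09414
NF = 10 log₁₀(1.09414) = 0.391 dB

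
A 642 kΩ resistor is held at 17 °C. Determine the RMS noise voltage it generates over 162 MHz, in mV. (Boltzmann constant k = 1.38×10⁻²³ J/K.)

1.29 mV

T = 17 °C + 273.15 = 290.15 K
V_n = √(4kTRB)
4kTRB = 4 × 1.38×10⁻²³ × 290.15 × 6.42×10⁵ × 1.62×10⁸ = 1.67×10⁻⁶ V²
V_n = √(1.67×10⁻⁶) = 1.29×10⁻³ V = 1.29 mV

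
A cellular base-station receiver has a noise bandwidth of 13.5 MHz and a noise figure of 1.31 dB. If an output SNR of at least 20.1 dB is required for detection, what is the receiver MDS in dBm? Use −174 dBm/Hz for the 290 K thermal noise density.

−81.3 dBm

Sensitivity = −174 + 10 log₁₀(B) + NF + SNR_min
= −174 + 71.3 + 1.31 + 20.1
= −81.29 dBm → −81.3 dBm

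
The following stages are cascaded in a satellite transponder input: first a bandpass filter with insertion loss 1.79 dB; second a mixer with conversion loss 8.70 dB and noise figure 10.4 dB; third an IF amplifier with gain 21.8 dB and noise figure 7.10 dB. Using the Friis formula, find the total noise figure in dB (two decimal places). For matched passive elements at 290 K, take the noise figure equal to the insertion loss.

Convert to linear (a loss of L dB is a gain of −L dB): F_i = 10^(NF_i/10), G_i = 10^(G_i,dB/10)
  Stage 1: F_1 = 10^(1.79/10) = 1.510, G_1 = 10^(−1.79/10) = 0.6622
  Stage 2: F_2 = 10^(10.4/10) = 10.96, G_2 = 10^(−8.70/10) = 0.1349
  Stage 3: F_3 = 10^(7.10/10) = 5.129, G_3 = 10^(21.8/10) = 151.4
Friis cascade:
  F = 1.510 + (10.96 − 1)/0.6622 + (5.129 − 1)/0.08933 = 62.77
NF = 10 log₁₀(62.77) = 17.98 dB

17.98 dB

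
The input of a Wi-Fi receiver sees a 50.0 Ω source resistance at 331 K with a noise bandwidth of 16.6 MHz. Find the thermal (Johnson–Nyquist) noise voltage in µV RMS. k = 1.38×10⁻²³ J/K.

V_n = √(4kTRB)
4kTRB = 4 × 1.38×10⁻²³ × 331 × 5.00×10¹ × 1.66×10⁷ = 1.52×10⁻¹¹ V²
V_n = √(1.52×10⁻¹¹) = 3.89×10⁻⁶ V = 3.89 µV

3.89 µV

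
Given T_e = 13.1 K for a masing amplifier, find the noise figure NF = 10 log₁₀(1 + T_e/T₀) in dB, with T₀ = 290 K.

0.192 dB

F = 1 + T_e/T₀ = 1 + 13.1/290 = 1.04517
NF = 10 log₁₀(1.04517) = 0.192 dB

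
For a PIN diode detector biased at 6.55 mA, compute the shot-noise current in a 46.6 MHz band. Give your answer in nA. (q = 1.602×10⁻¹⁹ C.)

313 nA

I_n = √(2qI·B)
2qI·B = 2 × 1.602×10⁻¹⁹ × 6.55×10⁻³ × 4.66×10⁷ = 9.78×10⁻¹⁴ A²
I_n = √(9.78×10⁻¹⁴) = 3.13×10⁻⁷ A = 313 nA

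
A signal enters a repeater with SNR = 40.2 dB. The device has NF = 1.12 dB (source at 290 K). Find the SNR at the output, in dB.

39.08 dB

By definition F = SNR_in/SNR_out, so in dB: SNR_out = SNR_in − NF
SNR_out = 40.2 − 1.12 = 39.08 dB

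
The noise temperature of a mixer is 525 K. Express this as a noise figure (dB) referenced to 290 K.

F = 1 + T_e/T₀ = 1 + 525/290 = 2.81034
NF = 10 log₁₀(2.81034) = 4.49 dB

4.49 dB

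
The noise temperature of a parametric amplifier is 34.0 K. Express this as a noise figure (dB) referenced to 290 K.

F = 1 + T_e/T₀ = 1 + 34.0/290 = 1.11724
NF = 10 log₁₀(1.11724) = 0.481 dB

0.481 dB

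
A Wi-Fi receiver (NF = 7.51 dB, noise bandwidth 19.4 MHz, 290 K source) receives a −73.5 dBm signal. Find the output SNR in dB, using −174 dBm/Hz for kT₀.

20.1 dB

Noise floor: N = −174 + 10 log₁₀(B) + NF
10 log₁₀(1.94×10⁷) = 72.88 dB
N = −174 + 72.88 + 7.51 = −93.61 dBm
SNR = P_sig − N = −73.5 − (−93.61) = 20.11 dB → 20.1 dB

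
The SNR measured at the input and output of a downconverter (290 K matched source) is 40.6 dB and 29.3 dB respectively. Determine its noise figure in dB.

11.3 dB

NF (dB) = SNR_in(dB) − SNR_out(dB) when the source is at T₀
NF = 40.6 − 29.3 = 11.3 dB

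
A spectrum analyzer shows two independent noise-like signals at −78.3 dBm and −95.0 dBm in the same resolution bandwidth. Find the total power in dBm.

Convert to linear, add, convert back:
P₁ = 1.48×10⁻¹¹ W, P₂ = 3.16×10⁻¹³ W
P_tot = 1.51×10⁻¹¹ W → 10 log₁₀(P_tot / 10⁻³) = −78.2 dBm

−78.2 dBm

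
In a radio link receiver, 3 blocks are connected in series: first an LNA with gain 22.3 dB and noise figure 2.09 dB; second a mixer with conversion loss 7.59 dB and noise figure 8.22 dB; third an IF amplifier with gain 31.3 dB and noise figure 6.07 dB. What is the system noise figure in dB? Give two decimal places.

2.44 dB

Convert to linear (a loss of L dB is a gain of −L dB): F_i = 10^(NF_i/10), G_i = 10^(G_i,dB/10)
  Stage 1: F_1 = 10^(2.09/10) = 1.618, G_1 = 10^(22.3/10) = 169.8
  Stage 2: F_2 = 10^(8.22/10) = 6.637, G_2 = 10^(−7.59/10) = 0.1742
  Stage 3: F_3 = 10^(6.07/10) = 4.046, G_3 = 10^(31.3/10) = 1349
Friis cascade:
  F = 1.618 + (6.637 − 1)/169.8 + (4.046 − 1)/29.58 = 1.754
NF = 10 log₁₀(1.754) = 2.44 dB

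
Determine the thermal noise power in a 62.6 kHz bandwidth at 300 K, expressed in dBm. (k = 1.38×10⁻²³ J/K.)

P_n = kTB = 1.38×10⁻²³ × 300 × 6.26×10⁴ = 2.59×10⁻¹⁶ W
In dBm: 10 log₁₀(2.59×10⁻¹⁶ / 10⁻³) = −125.9 dBm

−125.9 dBm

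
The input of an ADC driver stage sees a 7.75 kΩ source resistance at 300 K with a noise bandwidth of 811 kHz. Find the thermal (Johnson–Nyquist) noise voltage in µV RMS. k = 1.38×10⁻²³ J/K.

V_n = √(4kTRB)
4kTRB = 4 × 1.38×10⁻²³ × 300 × 7.75×10³ × 8.11×10⁵ = 1.04×10⁻¹⁰ V²
V_n = √(1.04×10⁻¹⁰) = 1.02×10⁻⁵ V = 10.2 µV

10.2 µV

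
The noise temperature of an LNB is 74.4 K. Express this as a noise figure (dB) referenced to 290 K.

F = 1 + T_e/T₀ = 1 + 74.4/290 = 1.25655
NF = 10 log₁₀(1.25655) = 0.992 dB

0.992 dB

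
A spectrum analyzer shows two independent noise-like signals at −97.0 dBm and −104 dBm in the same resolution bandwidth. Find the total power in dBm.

−96.2 dBm

Convert to linear, add, convert back:
P₁ = 2.00×10⁻¹³ W, P₂ = 3.98×10⁻¹⁴ W
P_tot = 2.39×10⁻¹³ W → 10 log₁₀(P_tot / 10⁻³) = −96.2 dBm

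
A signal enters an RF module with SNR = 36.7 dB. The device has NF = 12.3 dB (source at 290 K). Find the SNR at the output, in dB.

By definition F = SNR_in/SNR_out, so in dB: SNR_out = SNR_in − NF
SNR_out = 36.7 − 12.3 = 24.4 dB

24.4 dB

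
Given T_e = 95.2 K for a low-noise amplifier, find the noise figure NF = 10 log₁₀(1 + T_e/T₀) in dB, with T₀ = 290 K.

F = 1 + T_e/T₀ = 1 + 95.2/290 = 1.32828
NF = 10 log₁₀(1.32828) = 1.23 dB

1.23 dB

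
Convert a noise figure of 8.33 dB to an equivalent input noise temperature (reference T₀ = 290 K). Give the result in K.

1684 K

F = 10^(8.33/10) = 6.80769
T_e = (F − 1)·T₀ = (6.80769 − 1) × 290 = 1684 K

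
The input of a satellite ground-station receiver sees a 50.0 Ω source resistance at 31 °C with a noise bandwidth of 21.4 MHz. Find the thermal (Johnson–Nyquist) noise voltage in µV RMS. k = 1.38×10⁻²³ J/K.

T = 31 °C + 273.15 = 304.15 K
V_n = √(4kTRB)
4kTRB = 4 × 1.38×10⁻²³ × 304.15 × 5.00×10¹ × 2.14×10⁷ = 1.80×10⁻¹¹ V²
V_n = √(1.80×10⁻¹¹) = 4.24×10⁻⁶ V = 4.24 µV

4.24 µV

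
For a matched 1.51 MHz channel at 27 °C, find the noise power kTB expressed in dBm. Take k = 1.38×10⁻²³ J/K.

T = 27 °C + 273.15 = 300.15 K
P_n = kTB = 1.38×10⁻²³ × 300.15 × 1.51×10⁶ = 6.25×10⁻¹⁵ W
In dBm: 10 log₁₀(6.25×10⁻¹⁵ / 10⁻³) = −112.0 dBm

−112.0 dBm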